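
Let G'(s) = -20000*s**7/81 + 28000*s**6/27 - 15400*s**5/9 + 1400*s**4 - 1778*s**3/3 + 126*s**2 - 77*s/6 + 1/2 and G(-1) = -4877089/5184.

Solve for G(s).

G(s) = -2500*s**8/81 + 4000*s**7/27 - 7700*s**6/27 + 280*s**5 - 889*s**4/6 + 42*s**3 - 77*s**2/12 + s/2 + 31/64

The substitution u = -5*s**2/3 + 2*s - 1/4 works: G'(s) is exactly (dG/du)*(du/ds) for that inner function.
A general antiderivative is -4*(-5*s**2/3 + 2*s - 1/4)**4 + C.
The condition gives C = -4877089/5184 - (-4879681/5184) = 1/2.
So G(s) = -2500*s**8/81 + 4000*s**7/27 - 7700*s**6/27 + 280*s**5 - 889*s**4/6 + 42*s**3 - 77*s**2/12 + s/2 + 31/64.
Check: d/ds[-2500*s**8/81 + 4000*s**7/27 - 7700*s**6/27 + 280*s**5 - 889*s**4/6 + 42*s**3 - 77*s**2/12 + s/2 + 31/64] = -20000*s**7/81 + 28000*s**6/27 - 15400*s**5/9 + 1400*s**4 - 1778*s**3/3 + 126*s**2 - 77*s/6 + 1/2 = G'(s).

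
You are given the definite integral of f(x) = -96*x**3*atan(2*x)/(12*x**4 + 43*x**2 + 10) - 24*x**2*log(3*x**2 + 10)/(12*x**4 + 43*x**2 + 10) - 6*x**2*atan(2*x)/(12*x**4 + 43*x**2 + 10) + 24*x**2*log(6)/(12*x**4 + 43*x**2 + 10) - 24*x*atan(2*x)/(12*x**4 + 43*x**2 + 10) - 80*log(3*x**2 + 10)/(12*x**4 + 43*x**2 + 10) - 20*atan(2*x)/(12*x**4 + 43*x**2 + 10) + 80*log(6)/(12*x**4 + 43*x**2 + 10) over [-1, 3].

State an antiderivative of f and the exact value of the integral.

f has the shape u'v + uv' for u = -4*log(x**2/2 + 5/3) - atan(2*x)/2 and v = atan(2*x) — it is the derivative of the product u*v.
F(x) = -4*log(3*x**2 + 10)*atan(2*x) - atan(2*x)**2/2 + 4*log(6)*atan(2*x) is an antiderivative of f.
Check: d/dx[-4*log(3*x**2 + 10)*atan(2*x) - atan(2*x)**2/2 + 4*log(6)*atan(2*x)] = (-96*x**3*atan(2*x) - 24*x**2*log(3*x**2 + 10) - 6*x**2*atan(2*x) + 24*x**2*log(6) - 24*x*atan(2*x) - 80*log(3*x**2 + 10) - 20*atan(2*x) + 80*log(6))/(12*x**4 + 43*x**2 + 10), which equals f(x).
F(3) = -4*log(37)*atan(6) - atan(6)**2/2 + 4*log(6)*atan(6); F(-1) = -4*log(6)*atan(2) - atan(2)**2/2 + 4*log(13)*atan(2).
Integral = F(3) - F(-1) = -4*log(37/6)*atan(6) - 4*log(13/6)*atan(2) - atan(6)**2/2 + atan(2)**2/2.

Antiderivative: F(x) = -4*log(3*x**2 + 10)*atan(2*x) - atan(2*x)**2/2 + 4*log(6)*atan(2*x); value = -4*log(37/6)*atan(6) - 4*log(13/6)*atan(2) - atan(6)**2/2 + atan(2)**2/2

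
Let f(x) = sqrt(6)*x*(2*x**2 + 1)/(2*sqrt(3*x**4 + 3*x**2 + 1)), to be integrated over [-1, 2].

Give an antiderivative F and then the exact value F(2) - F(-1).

f matches the chain-rule pattern g'(h)*h' with inner function h(x) = 2*x**4 + 2*x**2 + 2/3; substituting u = h(x) collapses the integral.
F(x) = sqrt(2*x**4 + 2*x**2 + 2/3)/2 is an antiderivative of f.
Check: d/dx[sqrt(2*x**4 + 2*x**2 + 2/3)/2] = (2*sqrt(6)*x**3 + sqrt(6)*x)/(2*sqrt(3*x**4 + 3*x**2 + 1)), which equals f(x).
F(2) = sqrt(366)/6; F(-1) = sqrt(42)/6.
Integral = F(2) - F(-1) = -sqrt(42)/6 + sqrt(366)/6.

Antiderivative: F(x) = sqrt(2*x**4 + 2*x**2 + 2/3)/2; value = -sqrt(42)/6 + sqrt(366)/6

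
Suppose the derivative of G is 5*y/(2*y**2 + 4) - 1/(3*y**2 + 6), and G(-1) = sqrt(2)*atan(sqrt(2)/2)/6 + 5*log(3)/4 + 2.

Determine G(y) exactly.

G(y) = 5*log(y**2 + 2)/4 - sqrt(2)*atan(sqrt(2)*y/2)/6 + 2

Integrate term by term and add the pieces.
A general antiderivative is 5*log(y**2 + 2)/4 - sqrt(2)*atan(sqrt(2)*y/2)/6 + C.
The condition gives C = sqrt(2)*atan(sqrt(2)/2)/6 + 5*log(3)/4 + 2 - (sqrt(2)*atan(sqrt(2)/2)/6 + 5*log(3)/4) = 2.
So G(y) = 5*log(y**2 + 2)/4 - sqrt(2)*atan(sqrt(2)*y/2)/6 + 2.
Check: d/dy[5*log(y**2 + 2)/4 - sqrt(2)*atan(sqrt(2)*y/2)/6 + 2] = (15*y - 2)/(6*y**2 + 12), which equals G'(y).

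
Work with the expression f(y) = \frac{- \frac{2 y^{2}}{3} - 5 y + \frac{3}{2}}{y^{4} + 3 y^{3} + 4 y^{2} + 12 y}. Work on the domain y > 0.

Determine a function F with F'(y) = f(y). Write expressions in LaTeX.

The denominator factors as 6 y \left(y + 3\right) \left(y^{2} + 4\right); partial fractions split f into directly integrable pieces: \frac{5 \left(9 y - 92\right)}{312 \left(y^{2} + 4\right)} - \frac{7}{26 \left(y + 3\right)} + \frac{1}{8 y}.
Check: d/dy[\frac{\log{\left(y \right)}}{8} - \frac{7 \log{\left(y + 3 \right)}}{26} + \frac{15 \log{\left(y^{2} + 4 \right)}}{208} - \frac{115 \operatorname{atan}{\left(\frac{y}{2} \right)}}{156}] = \frac{- 4 y^{2} - 30 y + 9}{6 y^{4} + 18 y^{3} + 24 y^{2} + 72 y}, which equals f(y).

An antiderivative is F(y) = \frac{\log{\left(y \right)}}{8} - \frac{7 \log{\left(y + 3 \right)}}{26} + \frac{15 \log{\left(y^{2} + 4 \right)}}{208} - \frac{115 \operatorname{atan}{\left(\frac{y}{2} \right)}}{156}.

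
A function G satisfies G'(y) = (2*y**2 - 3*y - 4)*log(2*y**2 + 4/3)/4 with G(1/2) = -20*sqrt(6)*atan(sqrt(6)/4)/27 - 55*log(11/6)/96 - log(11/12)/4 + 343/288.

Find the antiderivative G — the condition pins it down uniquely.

G(y) = y**3*log(y**2 + 2/3)/6 - y**3/9 + y**3*log(2)/6 - 3*y**2*log(y**2 + 2/3)/8 - 3*y**2*log(2)/8 + 3*y**2/8 - y*log(y**2 + 2/3) - y*log(2) + 20*y/9 - log(y**2 + 2/3)/4 - 20*sqrt(6)*atan(sqrt(6)*y/2)/27

Differentiate the proposed G(y) back; it has to land on the given G'(y).
A general antiderivative is -y**3/9 + 3*y**2/8 + 20*y/9 + (y**3/6 - 3*y**2/8 - y)*log(2*y**2 + 4/3) - log(y**2 + 2/3)/4 - 20*sqrt(6)*atan(sqrt(6)*y/2)/27 + C.
The condition gives C = -20*sqrt(6)*atan(sqrt(6)/4)/27 - 55*log(11/6)/96 - log(11/12)/4 + 343/288 - (-20*sqrt(6)*atan(sqrt(6)/4)/27 - 55*log(11/6)/96 - log(11/12)/4 + 343/288) = 0.
So G(y) = y**3*log(y**2 + 2/3)/6 - y**3/9 + y**3*log(2)/6 - 3*y**2*log(y**2 + 2/3)/8 - 3*y**2*log(2)/8 + 3*y**2/8 - y*log(y**2 + 2/3) - y*log(2) + 20*y/9 - log(y**2 + 2/3)/4 - 20*sqrt(6)*atan(sqrt(6)*y/2)/27.
Check: d/dy[y**3*log(y**2 + 2/3)/6 - y**3/9 + y**3*log(2)/6 - 3*y**2*log(y**2 + 2/3)/8 - 3*y**2*log(2)/8 + 3*y**2/8 - y*log(y**2 + 2/3) - y*log(2) + 20*y/9 - log(y**2 + 2/3)/4 - 20*sqrt(6)*atan(sqrt(6)*y/2)/27] = y**2*log(y**2 + 2/3)/2 + y**2*log(2)/2 - 3*y*log(y**2 + 2/3)/4 - 3*y*log(2)/4 - log(y**2 + 2/3) - log(2), which equals G'(y).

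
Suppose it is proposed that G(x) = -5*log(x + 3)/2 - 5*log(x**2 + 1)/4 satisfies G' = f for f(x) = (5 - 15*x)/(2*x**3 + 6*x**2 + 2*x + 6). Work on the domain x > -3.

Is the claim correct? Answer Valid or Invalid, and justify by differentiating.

d/dx[G] = (-10*x**2 - 15*x - 5)/(2*x**3 + 6*x**2 + 2*x + 6)
d/dx[G] - f(x) = -5/(x + 3) != 0.

Invalid: d/dx[G] - f = -5/(x + 3), which is not 0.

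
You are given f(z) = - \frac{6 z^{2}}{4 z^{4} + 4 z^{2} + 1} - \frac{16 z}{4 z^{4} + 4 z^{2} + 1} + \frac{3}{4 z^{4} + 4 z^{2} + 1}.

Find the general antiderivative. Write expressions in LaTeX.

Recognize the product-rule pattern: f = u'v + uv' with u = \frac{1}{z^{2} + \frac{1}{2}}, v = \frac{3 z}{2} + 2, so integration by parts undoes it.
Check: d/dz[\frac{3 z + 4}{2 z^{2} + 1}] = \frac{- 6 z^{2} - 16 z + 3}{4 z^{4} + 4 z^{2} + 1}, which equals f(z).

F(z) = \frac{3 z + 4}{2 z^{2} + 1} + C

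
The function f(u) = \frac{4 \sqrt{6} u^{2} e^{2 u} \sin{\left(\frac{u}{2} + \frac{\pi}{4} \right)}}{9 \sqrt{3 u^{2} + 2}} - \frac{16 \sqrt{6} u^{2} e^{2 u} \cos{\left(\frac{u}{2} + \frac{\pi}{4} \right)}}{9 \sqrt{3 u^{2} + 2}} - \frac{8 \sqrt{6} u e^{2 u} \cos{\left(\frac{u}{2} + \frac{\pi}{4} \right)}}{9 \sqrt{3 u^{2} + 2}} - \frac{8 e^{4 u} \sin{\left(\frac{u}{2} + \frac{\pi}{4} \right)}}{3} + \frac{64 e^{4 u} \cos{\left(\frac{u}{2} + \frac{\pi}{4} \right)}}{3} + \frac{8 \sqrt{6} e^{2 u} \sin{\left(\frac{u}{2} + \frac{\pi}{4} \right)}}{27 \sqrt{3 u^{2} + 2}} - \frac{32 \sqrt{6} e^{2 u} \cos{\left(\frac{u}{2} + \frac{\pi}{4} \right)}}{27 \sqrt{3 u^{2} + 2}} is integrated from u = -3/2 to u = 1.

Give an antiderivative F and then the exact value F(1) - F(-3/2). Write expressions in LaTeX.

The integrand splits into summands that can be handled one at a time.
F(u) = \frac{8 \left(- \sqrt{6} \sqrt{3 u^{2} + 2} + 18 e^{2 u}\right) e^{2 u} \cos{\left(\frac{u}{2} + \frac{\pi}{4} \right)}}{27} is an antiderivative of f.
Check: d/du[\frac{8 \left(- \sqrt{6} \sqrt{3 u^{2} + 2} + 18 e^{2 u}\right) e^{2 u} \cos{\left(\frac{u}{2} + \frac{\pi}{4} \right)}}{27}] = \frac{12 \sqrt{6} u^{2} e^{2 u} \sin{\left(\frac{u}{2} + \frac{\pi}{4} \right)} - 48 \sqrt{6} u^{2} e^{2 u} \cos{\left(\frac{u}{2} + \frac{\pi}{4} \right)} - 24 \sqrt{6} u e^{2 u} \cos{\left(\frac{u}{2} + \frac{\pi}{4} \right)} - 72 \sqrt{3 u^{2} + 2} e^{4 u} \sin{\left(\frac{u}{2} + \frac{\pi}{4} \right)} + 576 \sqrt{3 u^{2} + 2} e^{4 u} \cos{\left(\frac{u}{2} + \frac{\pi}{4} \right)} + 8 \sqrt{6} e^{2 u} \sin{\left(\frac{u}{2} + \frac{\pi}{4} \right)} - 32 \sqrt{6} e^{2 u} \cos{\left(\frac{u}{2} + \frac{\pi}{4} \right)}}{27 \sqrt{3 u^{2} + 2}}, which equals f(u).
F(1) = - \frac{8 \sqrt{30} e^{2} \cos{\left(\frac{1}{2} + \frac{\pi}{4} \right)}}{27} + \frac{16 e^{4} \cos{\left(\frac{1}{2} + \frac{\pi}{4} \right)}}{3}; F(-3/2) = - \frac{4 \sqrt{210} \sin{\left(\frac{3}{4} + \frac{\pi}{4} \right)}}{27 e^{3}} + \frac{16 \sin{\left(\frac{3}{4} + \frac{\pi}{4} \right)}}{3 e^{6}}.
Integral = F(1) - F(-3/2) = - \frac{8 \sqrt{30} e^{2} \cos{\left(\frac{1}{2} + \frac{\pi}{4} \right)}}{27} - \frac{16 \sin{\left(\frac{3}{4} + \frac{\pi}{4} \right)}}{3 e^{6}} + \frac{4 \sqrt{210} \sin{\left(\frac{3}{4} + \frac{\pi}{4} \right)}}{27 e^{3}} + \frac{16 e^{4} \cos{\left(\frac{1}{2} + \frac{\pi}{4} \right)}}{3}.

Antiderivative: F(u) = \frac{8 \left(- \sqrt{6} \sqrt{3 u^{2} + 2} + 18 e^{2 u}\right) e^{2 u} \cos{\left(\frac{u}{2} + \frac{\pi}{4} \right)}}{27}; value = - \frac{8 \sqrt{30} e^{2} \cos{\left(\frac{1}{2} + \frac{\pi}{4} \right)}}{27} - \frac{16 \sin{\left(\frac{3}{4} + \frac{\pi}{4} \right)}}{3 e^{6}} + \frac{4 \sqrt{210} \sin{\left(\frac{3}{4} + \frac{\pi}{4} \right)}}{27 e^{3}} + \frac{16 e^{4} \cos{\left(\frac{1}{2} + \frac{\pi}{4} \right)}}{3}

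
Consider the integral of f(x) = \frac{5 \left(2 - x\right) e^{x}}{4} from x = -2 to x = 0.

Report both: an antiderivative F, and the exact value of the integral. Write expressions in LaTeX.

f has the shape u'v + uv' for u = \frac{15}{4} - \frac{5 x}{4} and v = e^{x} — it is the derivative of the product u*v.
F(x) = \frac{5 \left(3 - x\right) e^{x}}{4} is an antiderivative of f.
Check: d/dx[\frac{5 \left(3 - x\right) e^{x}}{4}] = - \frac{5 x e^{x}}{4} + \frac{5 e^{x}}{2}, which equals f(x).
F(0) = \frac{15}{4}; F(-2) = \frac{25}{4 e^{2}}.
Integral = F(0) - F(-2) = \frac{15}{4} - \frac{25}{4 e^{2}}.

Antiderivative: F(x) = \frac{5 \left(3 - x\right) e^{x}}{4}; value = \frac{15}{4} - \frac{25}{4 e^{2}}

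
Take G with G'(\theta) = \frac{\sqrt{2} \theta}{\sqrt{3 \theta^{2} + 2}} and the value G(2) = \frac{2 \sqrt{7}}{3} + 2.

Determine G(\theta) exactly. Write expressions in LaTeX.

G(\theta) = \frac{2 \sqrt{\frac{3 \theta^{2}}{2} + 1}}{3} + 2

The substitution u = \frac{3 \theta^{2}}{2} + 1 works: G'(\theta) is exactly (dG/du)*(du/d\theta) for that inner function.
A general antiderivative is \frac{2 \sqrt{\frac{3 \theta^{2}}{2} + 1}}{3} + C.
The condition gives C = \frac{2 \sqrt{7}}{3} + 2 - (\frac{2 \sqrt{7}}{3}) = 2.
So G(\theta) = \frac{2 \sqrt{\frac{3 \theta^{2}}{2} + 1}}{3} + 2.
Check: d/d\theta[\frac{2 \sqrt{\frac{3 \theta^{2}}{2} + 1}}{3} + 2] = \frac{\sqrt{2} \theta}{\sqrt{3 \theta^{2} + 2}} = G'(\theta).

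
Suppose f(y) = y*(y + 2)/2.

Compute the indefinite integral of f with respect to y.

Recover f(y) by differentiating a candidate F(y); any mismatch rules it out.
Check: d/dy[y**2*(y + 3)/6] = y**2/2 + y, which equals f(y).

F(y) = y**2*(y + 3)/6 + C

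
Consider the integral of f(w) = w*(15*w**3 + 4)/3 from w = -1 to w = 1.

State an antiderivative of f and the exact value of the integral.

Antiderivative: F(w) = w**5 + 2*w**2/3; value = 2

Any candidate F(w) must reproduce f(w) exactly when differentiated.
F(w) = w**5 + 2*w**2/3 is an antiderivative of f.
Check: d/dw[w**5 + 2*w**2/3] = 5*w**4 + 4*w/3, which equals f(w).
F(1) = 5/3; F(-1) = -1/3.
Integral = F(1) - F(-1) = 2.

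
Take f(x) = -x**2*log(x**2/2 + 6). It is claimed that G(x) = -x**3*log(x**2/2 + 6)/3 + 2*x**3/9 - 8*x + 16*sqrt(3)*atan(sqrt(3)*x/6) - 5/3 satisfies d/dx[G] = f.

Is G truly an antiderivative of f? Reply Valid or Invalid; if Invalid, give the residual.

Valid. The derivative of G reproduces f.

d/dx[G] = -x**2*log(x**2/2 + 6)
This equals f(x) exactly, so the claim holds.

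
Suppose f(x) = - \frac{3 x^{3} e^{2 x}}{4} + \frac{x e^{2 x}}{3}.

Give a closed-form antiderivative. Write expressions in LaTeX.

An antiderivative is F(x) = - \frac{3 x^{3} e^{2 x}}{8} + \frac{9 x^{2} e^{2 x}}{16} - \frac{19 x e^{2 x}}{48} + \frac{19 e^{2 x}}{96}.

f has the shape u'v + uv' for u = - \frac{3 x^{3}}{8} + \frac{9 x^{2}}{16} - \frac{19 x}{48} + \frac{19}{96} and v = e^{2 x} — it is the derivative of the product u*v.
Check: d/dx[- \frac{3 x^{3} e^{2 x}}{8} + \frac{9 x^{2} e^{2 x}}{16} - \frac{19 x e^{2 x}}{48} + \frac{19 e^{2 x}}{96}] = - \frac{3 x^{3} e^{2 x}}{4} + \frac{x e^{2 x}}{3} = f(x).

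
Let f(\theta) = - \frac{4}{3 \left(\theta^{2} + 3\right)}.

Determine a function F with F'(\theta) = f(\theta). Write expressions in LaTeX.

An antiderivative is F(\theta) = - \frac{4 \sqrt{3} \operatorname{atan}{\left(\frac{\sqrt{3} \theta}{3} \right)}}{9}.

An antiderivative F(\theta) passes only if d/d\theta[F] lands on f(\theta) exactly.
Check: d/d\theta[- \frac{4 \sqrt{3} \operatorname{atan}{\left(\frac{\sqrt{3} \theta}{3} \right)}}{9}] = - \frac{4}{3 \theta^{2} + 9}, which equals f(\theta).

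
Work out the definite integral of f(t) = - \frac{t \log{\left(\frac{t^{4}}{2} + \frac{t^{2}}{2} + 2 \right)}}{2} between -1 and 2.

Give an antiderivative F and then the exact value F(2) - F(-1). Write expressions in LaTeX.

For F(t) to be correct the identity F'(t) - f(t) = 0 must hold.
F(t) = - \frac{2 t^{2} \log{\left(\frac{t^{4}}{2} + \frac{t^{2}}{2} + 2 \right)} - 4 t^{2} + \log{\left(t^{4} + t^{2} + 4 \right)} + 2 \sqrt{15} \operatorname{atan}{\left(\frac{2 \sqrt{15} t^{2}}{15} + \frac{\sqrt{15}}{15} \right)}}{8} is an antiderivative of f.
Check: d/dt[- \frac{2 t^{2} \log{\left(\frac{t^{4}}{2} + \frac{t^{2}}{2} + 2 \right)} - 4 t^{2} + \log{\left(t^{4} + t^{2} + 4 \right)} + 2 \sqrt{15} \operatorname{atan}{\left(\frac{2 \sqrt{15} t^{2}}{15} + \frac{\sqrt{15}}{15} \right)}}{8}] = - \frac{t \log{\left(\frac{t^{4}}{2} + \frac{t^{2}}{2} + 2 \right)}}{2} = f(t).
F(2) = - \log{\left(12 \right)} - \frac{\sqrt{15} \operatorname{atan}{\left(\frac{3 \sqrt{15}}{5} \right)}}{4} - \frac{\log{\left(24 \right)}}{8} + 2; F(-1) = - \frac{\sqrt{15} \operatorname{atan}{\left(\frac{\sqrt{15}}{5} \right)}}{4} - \frac{\log{\left(3 \right)}}{4} - \frac{\log{\left(6 \right)}}{8} + \frac{1}{2}.
Integral = F(2) - F(-1) = - \log{\left(12 \right)} - \frac{\sqrt{15} \operatorname{atan}{\left(\frac{3 \sqrt{15}}{5} \right)}}{4} - \frac{\log{\left(24 \right)}}{8} + \frac{\log{\left(6 \right)}}{8} + \frac{\log{\left(3 \right)}}{4} + \frac{\sqrt{15} \operatorname{atan}{\left(\frac{\sqrt{15}}{5} \right)}}{4} + \frac{3}{2}.

Antiderivative: F(t) = - \frac{2 t^{2} \log{\left(\frac{t^{4}}{2} + \frac{t^{2}}{2} + 2 \right)} - 4 t^{2} + \log{\left(t^{4} + t^{2} + 4 \right)} + 2 \sqrt{15} \operatorname{atan}{\left(\frac{2 \sqrt{15} t^{2}}{15} + \frac{\sqrt{15}}{15} \right)}}{8}; value = - \log{\left(12 \right)} - \frac{\sqrt{15} \operatorname{atan}{\left(\frac{3 \sqrt{15}}{5} \right)}}{4} - \frac{\log{\left(24 \right)}}{8} + \frac{\log{\left(6 \right)}}{8} + \frac{\log{\left(3 \right)}}{4} + \frac{\sqrt{15} \operatorname{atan}{\left(\frac{\sqrt{15}}{5} \right)}}{4} + \frac{3}{2}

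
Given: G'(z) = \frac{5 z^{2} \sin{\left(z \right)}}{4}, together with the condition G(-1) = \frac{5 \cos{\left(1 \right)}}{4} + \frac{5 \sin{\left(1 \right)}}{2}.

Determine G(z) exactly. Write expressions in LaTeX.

Check a candidate G(z) by differentiating: d/dz[G] must match the given G'(z).
A general antiderivative is - \frac{5 z^{2} \cos{\left(z \right)}}{4} + \frac{5 z \sin{\left(z \right)}}{2} + \frac{5 \cos{\left(z \right)}}{2} + C.
The condition gives C = \frac{5 \cos{\left(1 \right)}}{4} + \frac{5 \sin{\left(1 \right)}}{2} - (\frac{5 \cos{\left(1 \right)}}{4} + \frac{5 \sin{\left(1 \right)}}{2}) = 0.
So G(z) = - \frac{5 \left(z^{2} \cos{\left(z \right)} - 2 z \sin{\left(z \right)} - 2 \cos{\left(z \right)}\right)}{4}.
Check: d/dz[- \frac{5 \left(z^{2} \cos{\left(z \right)} - 2 z \sin{\left(z \right)} - 2 \cos{\left(z \right)}\right)}{4}] = \frac{5 z^{2} \sin{\left(z \right)}}{4} = G'(z).

G(z) = - \frac{5 \left(z^{2} \cos{\left(z \right)} - 2 z \sin{\left(z \right)} - 2 \cos{\left(z \right)}\right)}{4}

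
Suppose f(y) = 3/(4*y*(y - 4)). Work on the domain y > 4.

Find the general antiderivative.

F(y) = 3*(-log(y) + log(y - 4))/16 + C

Factor the denominator (4*y*(y - 4)) and decompose: f = 3/(16*(y - 4)) - 3/(16*y); each piece integrates to a log, atan, or power term.
Check: d/dy[3*(-log(y) + log(y - 4))/16] = 3/(4*y**2 - 16*y), which equals f(y).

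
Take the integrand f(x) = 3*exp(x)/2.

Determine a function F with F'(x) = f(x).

An antiderivative is F(x) = 3*exp(x)/2.

An antiderivative F(x) passes only if d/dx[F] lands on f(x) exactly.
Check: d/dx[3*exp(x)/2] = 3*exp(x)/2 = f(x).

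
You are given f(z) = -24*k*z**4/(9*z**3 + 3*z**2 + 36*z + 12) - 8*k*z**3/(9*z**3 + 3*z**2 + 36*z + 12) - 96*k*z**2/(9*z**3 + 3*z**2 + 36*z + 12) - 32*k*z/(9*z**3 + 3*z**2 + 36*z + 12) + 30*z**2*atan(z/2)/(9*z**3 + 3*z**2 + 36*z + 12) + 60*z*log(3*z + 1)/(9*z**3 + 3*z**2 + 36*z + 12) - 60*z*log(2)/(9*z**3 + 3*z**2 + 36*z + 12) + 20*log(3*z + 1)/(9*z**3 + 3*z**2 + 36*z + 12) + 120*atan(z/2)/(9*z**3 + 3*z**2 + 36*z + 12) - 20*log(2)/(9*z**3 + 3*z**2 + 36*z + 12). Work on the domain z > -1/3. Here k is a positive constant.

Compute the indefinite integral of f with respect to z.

F(z) = -4*k*z**2/3 + 10*log(3*z/2 + 1/2)*atan(z/2)/3 + C

The integrand splits into summands that can be handled one at a time.
Check: d/dz[-4*k*z**2/3 + 10*log(3*z/2 + 1/2)*atan(z/2)/3] = (-24*k*z**4 - 8*k*z**3 - 96*k*z**2 - 32*k*z + 30*z**2*atan(z/2) + 60*z*log(3*z + 1) - 60*z*log(2) + 20*log(3*z + 1) + 120*atan(z/2) - 20*log(2))/(9*z**3 + 3*z**2 + 36*z + 12), which equals f(z).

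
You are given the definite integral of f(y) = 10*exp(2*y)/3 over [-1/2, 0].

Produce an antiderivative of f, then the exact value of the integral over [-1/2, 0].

A first test for any F(y): its y-derivative must equal f(y) identically.
F(y) = 5*exp(2*y)/3 is an antiderivative of f.
Check: d/dy[5*exp(2*y)/3] = 10*exp(2*y)/3 = f(y).
F(0) = 5/3; F(-1/2) = 5*exp(-1)/3.
Integral = F(0) - F(-1/2) = 5/3 - 5*exp(-1)/3.

Antiderivative: F(y) = 5*exp(2*y)/3; value = 5/3 - 5*exp(-1)/3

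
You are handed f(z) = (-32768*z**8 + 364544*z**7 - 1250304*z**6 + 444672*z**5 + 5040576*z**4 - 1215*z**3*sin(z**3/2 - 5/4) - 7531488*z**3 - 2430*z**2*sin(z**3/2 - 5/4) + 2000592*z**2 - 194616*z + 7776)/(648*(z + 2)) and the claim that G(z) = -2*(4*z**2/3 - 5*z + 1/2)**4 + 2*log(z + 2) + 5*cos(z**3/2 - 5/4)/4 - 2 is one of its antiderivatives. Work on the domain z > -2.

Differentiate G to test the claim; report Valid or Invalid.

d/dz[G] = (-32768*z**8 + 364544*z**7 - 1250304*z**6 + 444672*z**5 + 5040576*z**4 - 1215*z**3*sin(z**3/2 - 5/4) - 7531488*z**3 - 2430*z**2*sin(z**3/2 - 5/4) + 2000592*z**2 - 194616*z + 7776)/(648*z + 1296)
This equals f(z) exactly, so the claim holds.

Valid: G'(z) = f(z).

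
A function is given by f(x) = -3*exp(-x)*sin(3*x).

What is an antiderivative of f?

An antiderivative is F(x) = 3*(sin(3*x) + 3*cos(3*x))*exp(-x)/10.

Since d/dx undoes antidifferentiation here, F'(x) = f(x) is required of F(x).
Check: d/dx[3*(sin(3*x) + 3*cos(3*x))*exp(-x)/10] = -3*exp(-x)*sin(3*x) = f(x).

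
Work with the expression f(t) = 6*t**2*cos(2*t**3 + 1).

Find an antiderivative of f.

An antiderivative is F(t) = sin(2*t**3 + 1).

The substitution u = 2*t**3 + 1 works: f is exactly (dF/du)*(du/dt) for that inner function.
Check: d/dt[sin(2*t**3 + 1)] = 6*t**2*cos(2*t**3 + 1) = f(t).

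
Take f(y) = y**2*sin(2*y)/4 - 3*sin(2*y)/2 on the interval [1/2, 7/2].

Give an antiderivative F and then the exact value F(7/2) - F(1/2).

The integrand splits into summands that can be handled one at a time.
F(y) = -y**2*cos(2*y)/8 + y*sin(2*y)/8 + 13*cos(2*y)/16 is an antiderivative of f.
Check: d/dy[-y**2*cos(2*y)/8 + y*sin(2*y)/8 + 13*cos(2*y)/16] = y**2*sin(2*y)/4 - 3*sin(2*y)/2 = f(y).
F(7/2) = -23*cos(7)/32 + 7*sin(7)/16; F(1/2) = sin(1)/16 + 25*cos(1)/32.
Integral = F(7/2) - F(1/2) = -23*cos(7)/32 - 25*cos(1)/32 - sin(1)/16 + 7*sin(7)/16.

Antiderivative: F(y) = -y**2*cos(2*y)/8 + y*sin(2*y)/8 + 13*cos(2*y)/16; value = -23*cos(7)/32 - 25*cos(1)/32 - sin(1)/16 + 7*sin(7)/16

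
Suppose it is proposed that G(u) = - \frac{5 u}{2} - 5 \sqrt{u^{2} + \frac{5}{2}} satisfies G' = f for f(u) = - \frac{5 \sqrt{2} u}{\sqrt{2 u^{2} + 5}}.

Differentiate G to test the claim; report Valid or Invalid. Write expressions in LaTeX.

d/du[G] = \frac{- 10 \sqrt{2} u - 5 \sqrt{2 u^{2} + 5}}{2 \sqrt{2 u^{2} + 5}}
d/du[G] - f(u) = - \frac{5}{2} != 0.

Invalid: d/du[G] - f = - \frac{5}{2}, which is not 0.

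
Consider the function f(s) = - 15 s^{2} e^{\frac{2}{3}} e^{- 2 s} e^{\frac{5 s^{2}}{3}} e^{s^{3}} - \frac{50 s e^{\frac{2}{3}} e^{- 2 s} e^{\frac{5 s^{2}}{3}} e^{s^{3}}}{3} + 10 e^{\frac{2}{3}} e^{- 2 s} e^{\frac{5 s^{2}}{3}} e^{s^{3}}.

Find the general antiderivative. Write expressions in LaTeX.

F(s) = - 5 e^{\frac{2}{3}} e^{- 2 s} e^{\frac{5 s^{2}}{3}} e^{s^{3}} + C

Recognize the product-rule pattern: f = u'v + uv' with u = - 5 e^{- 3 s}, v = e^{s^{3} + \frac{5 s^{2}}{3} + s + \frac{2}{3}}, so integration by parts undoes it.
Check: d/ds[- 5 e^{\frac{2}{3}} e^{- 2 s} e^{\frac{5 s^{2}}{3}} e^{s^{3}}] = \frac{\left(- 45 s^{2} e^{\frac{2}{3}} e^{\frac{5 s^{2}}{3}} e^{s^{3}} - 50 s e^{\frac{2}{3}} e^{\frac{5 s^{2}}{3}} e^{s^{3}} + 30 e^{\frac{2}{3}} e^{\frac{5 s^{2}}{3}} e^{s^{3}}\right) e^{- 2 s}}{3}, which equals f(s).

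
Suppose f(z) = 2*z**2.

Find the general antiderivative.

Any candidate F(z) must reproduce f(z) exactly when differentiated.
Check: d/dz[2*z**3/3] = 2*z**2 = f(z).

F(z) = 2*z**3/3 + C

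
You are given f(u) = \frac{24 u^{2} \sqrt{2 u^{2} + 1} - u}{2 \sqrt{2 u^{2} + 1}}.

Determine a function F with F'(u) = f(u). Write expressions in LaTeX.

An antiderivative is F(u) = 4 u^{3} - \frac{\sqrt{2 u^{2} + 1}}{4}.

Check any antiderivative F(u) by computing F'(u) and comparing it with f(u).
Check: d/du[4 u^{3} - \frac{\sqrt{2 u^{2} + 1}}{4}] = \frac{24 u^{2} \sqrt{2 u^{2} + 1} - u}{2 \sqrt{2 u^{2} + 1}} = f(u).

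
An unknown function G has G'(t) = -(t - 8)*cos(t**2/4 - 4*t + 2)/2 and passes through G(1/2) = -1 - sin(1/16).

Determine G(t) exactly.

G'(t) matches the chain-rule pattern g'(h)*h' with inner function h(t) = t**2/4 - 4*t + 2; substituting u = h(t) collapses the integral.
A general antiderivative is -sin(t**2/4 - 4*t + 2) + C.
The condition gives C = -1 - sin(1/16) - (-sin(1/16)) = -1.
So G(t) = -sin(t**2/4 - 4*t + 2) - 1.
Check: d/dt[-sin(t**2/4 - 4*t + 2) - 1] = -t*cos(t**2/4 - 4*t + 2)/2 + 4*cos(t**2/4 - 4*t + 2), which equals G'(t).

G(t) = -sin(t**2/4 - 4*t + 2) - 1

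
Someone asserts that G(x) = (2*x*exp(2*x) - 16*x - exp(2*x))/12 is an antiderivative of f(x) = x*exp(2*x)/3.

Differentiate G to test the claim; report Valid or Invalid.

d/dx[G] = x*exp(2*x)/3 - 4/3
d/dx[G] - f(x) = -4/3 != 0.

Invalid: d/dx[G] - f = -4/3, which is not 0.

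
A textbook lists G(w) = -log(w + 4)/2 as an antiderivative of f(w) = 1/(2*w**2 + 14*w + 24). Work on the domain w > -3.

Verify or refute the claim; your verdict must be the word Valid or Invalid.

Invalid: d/dw[G] - f = -1/(2*w + 6), which is not 0.

d/dw[G] = -1/(2*w + 8)
d/dw[G] - f(w) = -1/(2*w + 6) != 0.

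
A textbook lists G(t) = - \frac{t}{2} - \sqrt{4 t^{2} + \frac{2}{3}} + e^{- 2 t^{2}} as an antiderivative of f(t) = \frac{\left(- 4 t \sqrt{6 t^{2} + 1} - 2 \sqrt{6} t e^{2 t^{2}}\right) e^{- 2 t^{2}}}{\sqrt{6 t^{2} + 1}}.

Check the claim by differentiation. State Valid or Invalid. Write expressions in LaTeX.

d/dt[G] = \frac{\left(- 8 t \sqrt{6 t^{2} + 1} - 4 \sqrt{6} t e^{2 t^{2}} - \sqrt{6 t^{2} + 1} e^{2 t^{2}}\right) e^{- 2 t^{2}}}{2 \sqrt{6 t^{2} + 1}}
d/dt[G] - f(t) = - \frac{1}{2} != 0.

Invalid: d/dt[G] - f = - \frac{1}{2}, which is not 0.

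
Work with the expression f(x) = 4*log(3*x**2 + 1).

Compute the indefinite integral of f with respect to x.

A first test for any F(x): its x-derivative must equal f(x) identically.
Check: d/dx[4*(3*x*log(3*x**2 + 1) - 6*x + 2*sqrt(3)*atan(sqrt(3)*x))/3] = 4*log(3*x**2 + 1) = f(x).

F(x) = 4*(3*x*log(3*x**2 + 1) - 6*x + 2*sqrt(3)*atan(sqrt(3)*x))/3 + C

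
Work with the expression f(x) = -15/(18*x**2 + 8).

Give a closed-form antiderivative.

An antiderivative is F(x) = -5*atan(3*x/2)/4.

A candidate is checked by its d/dx: the result must match f(x).
Check: d/dx[-5*atan(3*x/2)/4] = -15/(18*x**2 + 8) = f(x).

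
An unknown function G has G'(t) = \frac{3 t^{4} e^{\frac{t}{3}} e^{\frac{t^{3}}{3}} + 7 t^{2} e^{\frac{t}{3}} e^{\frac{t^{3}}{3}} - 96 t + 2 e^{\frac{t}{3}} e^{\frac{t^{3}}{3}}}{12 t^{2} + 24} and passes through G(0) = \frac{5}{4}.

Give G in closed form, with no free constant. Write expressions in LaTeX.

Any candidate G(t) must reproduce the stated G'(t) exactly.
A general antiderivative is \frac{e^{\frac{t^{3}}{3} + \frac{t}{3}}}{4} - 4 \log{\left(\frac{t^{2}}{2} + 1 \right)} + C.
The condition gives C = \frac{5}{4} - (\frac{1}{4}) = 1.
So G(t) = \frac{e^{\frac{t}{3}} e^{\frac{t^{3}}{3}}}{4} - 4 \log{\left(\frac{t^{2}}{2} + 1 \right)} + 1.
Check: d/dt[\frac{e^{\frac{t}{3}} e^{\frac{t^{3}}{3}}}{4} - 4 \log{\left(\frac{t^{2}}{2} + 1 \right)} + 1] = \frac{3 t^{4} e^{\frac{t}{3}} e^{\frac{t^{3}}{3}} + 7 t^{2} e^{\frac{t}{3}} e^{\frac{t^{3}}{3}} - 96 t + 2 e^{\frac{t}{3}} e^{\frac{t^{3}}{3}}}{12 t^{2} + 24} = G'(t).

G(t) = \frac{e^{\frac{t}{3}} e^{\frac{t^{3}}{3}}}{4} - 4 \log{\left(\frac{t^{2}}{2} + 1 \right)} + 1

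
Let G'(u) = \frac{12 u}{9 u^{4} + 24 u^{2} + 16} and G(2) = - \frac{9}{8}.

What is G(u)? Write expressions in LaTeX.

G'(u) matches the chain-rule pattern g'(h)*h' with inner function h(u) = \frac{3 u^{2}}{2} + 2; substituting w = h(u) collapses the integral.
A general antiderivative is - \frac{1}{\frac{3 u^{2}}{2} + 2} + C.
The condition gives C = - \frac{9}{8} - (- \frac{1}{8}) = -1.
So G(u) = \frac{- 3 u^{2} - 6}{3 u^{2} + 4}.
Check: d/du[\frac{- 3 u^{2} - 6}{3 u^{2} + 4}] = \frac{12 u}{9 u^{4} + 24 u^{2} + 16} = G'(u).

G(u) = \frac{- 3 u^{2} - 6}{3 u^{2} + 4}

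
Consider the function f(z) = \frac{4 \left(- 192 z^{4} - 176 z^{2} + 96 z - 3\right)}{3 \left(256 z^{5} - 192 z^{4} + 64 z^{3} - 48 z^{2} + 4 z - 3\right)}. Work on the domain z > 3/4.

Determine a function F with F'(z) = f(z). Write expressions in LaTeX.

Differentiate the proposed F(z) back; it has to land on f(z) exactly.
Check: d/dz[\frac{- 24 z^{2} \log{\left(2 z - \frac{3}{2} \right)} - 3 \log{\left(2 z - \frac{3}{2} \right)} + 8}{24 z^{2} + 3}] = \frac{- 768 z^{4} - 704 z^{2} + 384 z - 12}{768 z^{5} - 576 z^{4} + 192 z^{3} - 144 z^{2} + 12 z - 9}, which equals f(z).

An antiderivative is F(z) = \frac{- 24 z^{2} \log{\left(2 z - \frac{3}{2} \right)} - 3 \log{\left(2 z - \frac{3}{2} \right)} + 8}{24 z^{2} + 3}.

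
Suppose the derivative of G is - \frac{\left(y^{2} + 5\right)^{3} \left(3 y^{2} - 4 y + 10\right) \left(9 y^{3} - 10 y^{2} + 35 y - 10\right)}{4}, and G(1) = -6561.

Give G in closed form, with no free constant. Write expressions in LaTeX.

G(y) = - \frac{\left(- y^{2} - 5\right)^{4} \left(- 3 y^{2} + 4 y - 10\right)^{2}}{16}

G'(y) has the shape u'v + uv' for u = - \frac{9 \left(- y^{2} - 5\right)^{4}}{4} and v = \left(- \frac{y^{2}}{2} + \frac{2 y}{3} - \frac{5}{3}\right)^{2} — it is the derivative of the product u*v.
A general antiderivative is - \frac{9 \left(- y^{2} - 5\right)^{4} \left(- \frac{y^{2}}{2} + \frac{2 y}{3} - \frac{5}{3}\right)^{2}}{4} + C.
The condition gives C = -6561 - (-6561) = 0.
So G(y) = - \frac{\left(- y^{2} - 5\right)^{4} \left(- 3 y^{2} + 4 y - 10\right)^{2}}{16}.
Check: d/dy[- \frac{\left(- y^{2} - 5\right)^{4} \left(- 3 y^{2} + 4 y - 10\right)^{2}}{16}] = - \frac{27 y^{11}}{4} + \frac{33 y^{10}}{2} - 160 y^{9} + 315 y^{8} - 1485 y^{7} + 2275 y^{6} - \frac{13425 y^{5}}{2} + 7500 y^{4} - \frac{58625 y^{3}}{4} + \frac{20625 y^{2}}{2} - \frac{24375 y}{2} + 3125, which equals G'(y).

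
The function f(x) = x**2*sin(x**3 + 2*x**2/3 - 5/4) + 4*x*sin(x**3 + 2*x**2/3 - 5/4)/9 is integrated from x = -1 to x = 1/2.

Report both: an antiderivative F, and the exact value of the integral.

Antiderivative: F(x) = -cos(x**3 + 2*x**2/3 - 5/4)/3; value = -cos(23/24)/3 + cos(19/12)/3

f matches the chain-rule pattern g'(h)*h' with inner function h(x) = x**3 + 2*x**2/3 - 5/4; substituting u = h(x) collapses the integral.
F(x) = -cos(x**3 + 2*x**2/3 - 5/4)/3 is an antiderivative of f.
Check: d/dx[-cos(x**3 + 2*x**2/3 - 5/4)/3] = x**2*sin(x**3 + 2*x**2/3 - 5/4) + 4*x*sin(x**3 + 2*x**2/3 - 5/4)/9 = f(x).
F(1/2) = -cos(23/24)/3; F(-1) = -cos(19/12)/3.
Integral = F(1/2) - F(-1) = -cos(23/24)/3 + cos(19/12)/3.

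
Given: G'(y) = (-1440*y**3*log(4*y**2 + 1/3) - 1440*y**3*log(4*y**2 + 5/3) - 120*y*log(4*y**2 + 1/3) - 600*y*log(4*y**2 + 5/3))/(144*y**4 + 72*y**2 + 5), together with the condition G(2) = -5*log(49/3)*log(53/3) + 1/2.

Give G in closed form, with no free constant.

G(y) = -5*log(4*y**2 + 1/3)*log(4*y**2 + 5/3) + 1/2

G'(y) has the shape u'v + uv' for u = -5*log(4*y**2 + 1/3) and v = log(4*y**2 + 5/3) — it is the derivative of the product u*v.
A general antiderivative is -5*log(4*y**2 + 1/3)*log(4*y**2 + 5/3) + C.
The condition gives C = -5*log(49/3)*log(53/3) + 1/2 - (-5*log(49/3)*log(53/3)) = 1/2.
So G(y) = -5*log(4*y**2 + 1/3)*log(4*y**2 + 5/3) + 1/2.
Check: d/dy[-5*log(4*y**2 + 1/3)*log(4*y**2 + 5/3) + 1/2] = (-1440*y**3*log(4*y**2 + 1/3) - 1440*y**3*log(4*y**2 + 5/3) - 120*y*log(4*y**2 + 1/3) - 600*y*log(4*y**2 + 5/3))/(144*y**4 + 72*y**2 + 5) = G'(y).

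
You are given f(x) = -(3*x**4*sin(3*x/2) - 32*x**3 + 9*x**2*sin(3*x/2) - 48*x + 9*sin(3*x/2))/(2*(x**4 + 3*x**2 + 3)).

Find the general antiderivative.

For F(x) to be correct the identity F'(x) - f(x) = 0 must hold.
Check: d/dx[4*log(x**4/3 + x**2 + 1) + cos(3*x/2)] = (-3*x**4*sin(3*x/2) + 32*x**3 - 9*x**2*sin(3*x/2) + 48*x - 9*sin(3*x/2))/(2*x**4 + 6*x**2 + 6), which equals f(x).

F(x) = 4*log(x**4/3 + x**2 + 1) + cos(3*x/2) + C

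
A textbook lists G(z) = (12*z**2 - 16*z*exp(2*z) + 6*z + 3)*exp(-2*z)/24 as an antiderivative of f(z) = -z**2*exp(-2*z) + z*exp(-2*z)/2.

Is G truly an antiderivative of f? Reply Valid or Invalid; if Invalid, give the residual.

d/dz[G] = (-6*z**2 + 3*z - 4*exp(2*z))*exp(-2*z)/6
d/dz[G] - f(z) = -2/3 != 0.

Invalid: d/dz[G] - f = -2/3, which is not 0.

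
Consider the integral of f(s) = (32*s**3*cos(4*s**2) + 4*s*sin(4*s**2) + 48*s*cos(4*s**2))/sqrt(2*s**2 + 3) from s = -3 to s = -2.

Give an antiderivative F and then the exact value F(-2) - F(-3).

f has the shape u'v + uv' for u = 2*sqrt(2*s**2 + 3) and v = sin(4*s**2) — it is the derivative of the product u*v.
F(s) = 2*sqrt(2*s**2 + 3)*sin(4*s**2) is an antiderivative of f.
Check: d/ds[2*sqrt(2*s**2 + 3)*sin(4*s**2)] = (32*s**3*cos(4*s**2) + 4*s*sin(4*s**2) + 48*s*cos(4*s**2))/sqrt(2*s**2 + 3) = f(s).
F(-2) = 2*sqrt(11)*sin(16); F(-3) = 2*sqrt(21)*sin(36).
Integral = F(-2) - F(-3) = 2*sqrt(11)*sin(16) - 2*sqrt(21)*sin(36).

Antiderivative: F(s) = 2*sqrt(2*s**2 + 3)*sin(4*s**2); value = 2*sqrt(11)*sin(16) - 2*sqrt(21)*sin(36)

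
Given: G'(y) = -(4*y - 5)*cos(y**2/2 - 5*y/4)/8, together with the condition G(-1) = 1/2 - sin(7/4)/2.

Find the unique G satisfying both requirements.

G(y) = 1/2 - sin(y**2/2 - 5*y/4)/2

The substitution u = y**2/2 - 5*y/4 works: G'(y) is exactly (dG/du)*(du/dy) for that inner function.
A general antiderivative is -sin(y**2/2 - 5*y/4)/2 + C.
The condition gives C = 1/2 - sin(7/4)/2 - (-sin(7/4)/2) = 1/2.
So G(y) = 1/2 - sin(y**2/2 - 5*y/4)/2.
Check: d/dy[1/2 - sin(y**2/2 - 5*y/4)/2] = -y*cos(y**2/2 - 5*y/4)/2 + 5*cos(y**2/2 - 5*y/4)/8, which equals G'(y).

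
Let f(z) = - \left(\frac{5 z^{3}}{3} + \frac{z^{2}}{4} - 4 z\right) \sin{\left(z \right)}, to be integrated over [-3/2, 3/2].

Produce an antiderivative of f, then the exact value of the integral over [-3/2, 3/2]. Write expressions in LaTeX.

Antiderivative: F(z) = \frac{5 z^{3} \cos{\left(z \right)}}{3} - 5 z^{2} \sin{\left(z \right)} + \frac{z^{2} \cos{\left(z \right)}}{4} - \frac{z \sin{\left(z \right)}}{2} - 14 z \cos{\left(z \right)} + 14 \sin{\left(z \right)} - \frac{\cos{\left(z \right)}}{2}; value = - \frac{123 \cos{\left(\frac{3}{2} \right)}}{4} + \frac{11 \sin{\left(\frac{3}{2} \right)}}{2}

Any candidate F(z) must reproduce f(z) exactly when differentiated.
F(z) = \frac{5 z^{3} \cos{\left(z \right)}}{3} - 5 z^{2} \sin{\left(z \right)} + \frac{z^{2} \cos{\left(z \right)}}{4} - \frac{z \sin{\left(z \right)}}{2} - 14 z \cos{\left(z \right)} + 14 \sin{\left(z \right)} - \frac{\cos{\left(z \right)}}{2} is an antiderivative of f.
Check: d/dz[\frac{5 z^{3} \cos{\left(z \right)}}{3} - 5 z^{2} \sin{\left(z \right)} + \frac{z^{2} \cos{\left(z \right)}}{4} - \frac{z \sin{\left(z \right)}}{2} - 14 z \cos{\left(z \right)} + 14 \sin{\left(z \right)} - \frac{\cos{\left(z \right)}}{2}] = - \frac{5 z^{3} \sin{\left(z \right)}}{3} - \frac{z^{2} \sin{\left(z \right)}}{4} + 4 z \sin{\left(z \right)}, which equals f(z).
F(3/2) = - \frac{245 \cos{\left(\frac{3}{2} \right)}}{16} + 2 \sin{\left(\frac{3}{2} \right)}; F(-3/2) = - \frac{7 \sin{\left(\frac{3}{2} \right)}}{2} + \frac{247 \cos{\left(\frac{3}{2} \right)}}{16}.
Integral = F(3/2) - F(-3/2) = - \frac{123 \cos{\left(\frac{3}{2} \right)}}{4} + \frac{11 \sin{\left(\frac{3}{2} \right)}}{2}.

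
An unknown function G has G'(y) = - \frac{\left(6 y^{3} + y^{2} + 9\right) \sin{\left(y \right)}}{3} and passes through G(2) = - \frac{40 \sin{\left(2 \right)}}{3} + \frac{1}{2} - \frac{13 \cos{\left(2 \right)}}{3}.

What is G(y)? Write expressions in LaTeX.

Any candidate G(y) must reproduce the stated G'(y) exactly.
A general antiderivative is 2 y^{3} \cos{\left(y \right)} - 6 y^{2} \sin{\left(y \right)} + \frac{y^{2} \cos{\left(y \right)}}{3} - \frac{2 y \sin{\left(y \right)}}{3} - 12 y \cos{\left(y \right)} + 12 \sin{\left(y \right)} + \frac{7 \cos{\left(y \right)}}{3} + C.
The condition gives C = - \frac{40 \sin{\left(2 \right)}}{3} + \frac{1}{2} - \frac{13 \cos{\left(2 \right)}}{3} - (- \frac{40 \sin{\left(2 \right)}}{3} - \frac{13 \cos{\left(2 \right)}}{3}) = \frac{1}{2}.
So G(y) = 2 y^{3} \cos{\left(y \right)} - 6 y^{2} \sin{\left(y \right)} + \frac{y^{2} \cos{\left(y \right)}}{3} - \frac{2 y \sin{\left(y \right)}}{3} - 12 y \cos{\left(y \right)} + 12 \sin{\left(y \right)} + \frac{7 \cos{\left(y \right)}}{3} + \frac{1}{2}.
Check: d/dy[2 y^{3} \cos{\left(y \right)} - 6 y^{2} \sin{\left(y \right)} + \frac{y^{2} \cos{\left(y \right)}}{3} - \frac{2 y \sin{\left(y \right)}}{3} - 12 y \cos{\left(y \right)} + 12 \sin{\left(y \right)} + \frac{7 \cos{\left(y \right)}}{3} + \frac{1}{2}] = - 2 y^{3} \sin{\left(y \right)} - \frac{y^{2} \sin{\left(y \right)}}{3} - 3 \sin{\left(y \right)}, which equals G'(y).

G(y) = 2 y^{3} \cos{\left(y \right)} - 6 y^{2} \sin{\left(y \right)} + \frac{y^{2} \cos{\left(y \right)}}{3} - \frac{2 y \sin{\left(y \right)}}{3} - 12 y \cos{\left(y \right)} + 12 \sin{\left(y \right)} + \frac{7 \cos{\left(y \right)}}{3} + \frac{1}{2}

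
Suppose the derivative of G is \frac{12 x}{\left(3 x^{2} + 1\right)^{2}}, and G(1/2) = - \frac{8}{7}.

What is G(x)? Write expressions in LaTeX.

G(x) = - \frac{2}{3 x^{2} + 1}

G'(x) matches the chain-rule pattern g'(h)*h' with inner function h(x) = 2 x^{2} + \frac{2}{3}; substituting u = h(x) collapses the integral.
A general antiderivative is - \frac{4}{3 \left(2 x^{2} + \frac{2}{3}\right)} + C.
The condition gives C = - \frac{8}{7} - (- \frac{8}{7}) = 0.
So G(x) = - \frac{2}{3 x^{2} + 1}.
Check: d/dx[- \frac{2}{3 x^{2} + 1}] = \frac{12 x}{9 x^{4} + 6 x^{2} + 1}, which equals G'(x).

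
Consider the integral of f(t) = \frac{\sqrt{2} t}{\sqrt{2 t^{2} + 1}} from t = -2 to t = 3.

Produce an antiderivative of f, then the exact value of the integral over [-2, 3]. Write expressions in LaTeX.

f matches the chain-rule pattern g'(h)*h' with inner function h(t) = t^{2} + \frac{1}{2}; substituting u = h(t) collapses the integral.
F(t) = \frac{\sqrt{2} \sqrt{2 t^{2} + 1}}{2} is an antiderivative of f.
Check: d/dt[\frac{\sqrt{2} \sqrt{2 t^{2} + 1}}{2}] = \frac{\sqrt{2} t}{\sqrt{2 t^{2} + 1}} = f(t).
F(3) = \frac{\sqrt{38}}{2}; F(-2) = \frac{3 \sqrt{2}}{2}.
Integral = F(3) - F(-2) = - \frac{3 \sqrt{2}}{2} + \frac{\sqrt{38}}{2}.

Antiderivative: F(t) = \frac{\sqrt{2} \sqrt{2 t^{2} + 1}}{2}; value = - \frac{3 \sqrt{2}}{2} + \frac{\sqrt{38}}{2}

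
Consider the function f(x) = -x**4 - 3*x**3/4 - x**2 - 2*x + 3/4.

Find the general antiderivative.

Integrate term by term and add the pieces.
Check: d/dx[-x**5/5 - 3*x**4/16 - x**3/3 - x**2 + 3*x/4] = -x**4 - 3*x**3/4 - x**2 - 2*x + 3/4 = f(x).

F(x) = -x**5/5 - 3*x**4/16 - x**3/3 - x**2 + 3*x/4 + C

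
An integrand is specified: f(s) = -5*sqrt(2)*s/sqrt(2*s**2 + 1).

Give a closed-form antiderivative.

An antiderivative is F(s) = -5*sqrt(2)*sqrt(2*s**2 + 1)/2.

f matches the chain-rule pattern g'(h)*h' with inner function h(s) = 4*s**2 + 2; substituting u = h(s) collapses the integral.
Check: d/ds[-5*sqrt(2)*sqrt(2*s**2 + 1)/2] = -5*sqrt(2)*s/sqrt(2*s**2 + 1) = f(s).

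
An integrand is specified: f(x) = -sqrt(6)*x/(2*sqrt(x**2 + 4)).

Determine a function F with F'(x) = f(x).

f matches the chain-rule pattern g'(h)*h' with inner function h(x) = 3*x**2/2 + 6; substituting u = h(x) collapses the integral.
Check: d/dx[-sqrt(3*x**2/2 + 6)] = -sqrt(6)*x/(2*sqrt(x**2 + 4)) = f(x).

An antiderivative is F(x) = -sqrt(3*x**2/2 + 6).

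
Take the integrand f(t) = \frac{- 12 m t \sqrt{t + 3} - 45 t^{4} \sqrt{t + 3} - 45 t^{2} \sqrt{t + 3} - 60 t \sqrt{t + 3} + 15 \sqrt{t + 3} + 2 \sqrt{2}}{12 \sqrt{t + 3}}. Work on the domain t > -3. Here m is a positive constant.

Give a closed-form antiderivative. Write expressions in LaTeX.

Any candidate F(t) must reproduce f(t) exactly when differentiated.
Check: d/dt[- \frac{6 m t^{2} + 9 t^{5} + 15 t^{3} + 30 t^{2} - 15 t - 4 \sqrt{2} \sqrt{t + 3}}{12}] = \frac{- 12 m t \sqrt{t + 3} - 45 t^{4} \sqrt{t + 3} - 45 t^{2} \sqrt{t + 3} - 60 t \sqrt{t + 3} + 15 \sqrt{t + 3} + 2 \sqrt{2}}{12 \sqrt{t + 3}} = f(t).

An antiderivative is F(t) = - \frac{6 m t^{2} + 9 t^{5} + 15 t^{3} + 30 t^{2} - 15 t - 4 \sqrt{2} \sqrt{t + 3}}{12}.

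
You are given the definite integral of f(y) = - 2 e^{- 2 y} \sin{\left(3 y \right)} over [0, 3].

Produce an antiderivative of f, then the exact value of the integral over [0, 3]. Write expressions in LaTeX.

For F(y) to be correct the identity F'(y) - f(y) = 0 must hold.
F(y) = \frac{4 e^{- 2 y} \sin{\left(3 y \right)}}{13} + \frac{6 e^{- 2 y} \cos{\left(3 y \right)}}{13} is an antiderivative of f.
Check: d/dy[\frac{4 e^{- 2 y} \sin{\left(3 y \right)}}{13} + \frac{6 e^{- 2 y} \cos{\left(3 y \right)}}{13}] = - 2 e^{- 2 y} \sin{\left(3 y \right)} = f(y).
F(3) = \frac{6 \cos{\left(9 \right)}}{13 e^{6}} + \frac{4 \sin{\left(9 \right)}}{13 e^{6}}; F(0) = \frac{6}{13}.
Integral = F(3) - F(0) = - \frac{6}{13} + \frac{6 \cos{\left(9 \right)}}{13 e^{6}} + \frac{4 \sin{\left(9 \right)}}{13 e^{6}}.

Antiderivative: F(y) = \frac{4 e^{- 2 y} \sin{\left(3 y \right)}}{13} + \frac{6 e^{- 2 y} \cos{\left(3 y \right)}}{13}; value = - \frac{6}{13} + \frac{6 \cos{\left(9 \right)}}{13 e^{6}} + \frac{4 \sin{\left(9 \right)}}{13 e^{6}}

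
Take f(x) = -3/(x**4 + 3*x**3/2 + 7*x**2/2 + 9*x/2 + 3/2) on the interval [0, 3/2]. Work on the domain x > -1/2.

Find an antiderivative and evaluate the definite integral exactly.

Antiderivative: F(x) = -24*log(x + 1/2)/13 + 3*log(x + 1)/2 + 9*log(x**2 + 3)/52 + 5*sqrt(3)*atan(sqrt(3)*x/3)/26; value = -48*log(2)/13 - 9*log(3)/52 + 5*sqrt(3)*atan(sqrt(3)/2)/26 + 9*log(21/4)/52 + 3*log(5/2)/2

Factor the denominator ((x + 1)*(2*x + 1)*(x**2 + 3)) and decompose: f = 3*(3*x + 5)/(26*(x**2 + 3)) - 48/(13*(2*x + 1)) + 3/(2*(x + 1)); each piece integrates to a log, atan, or power term.
F(x) = -24*log(x + 1/2)/13 + 3*log(x + 1)/2 + 9*log(x**2 + 3)/52 + 5*sqrt(3)*atan(sqrt(3)*x/3)/26 is an antiderivative of f.
Check: d/dx[-24*log(x + 1/2)/13 + 3*log(x + 1)/2 + 9*log(x**2 + 3)/52 + 5*sqrt(3)*atan(sqrt(3)*x/3)/26] = -6/(2*x**4 + 3*x**3 + 7*x**2 + 9*x + 3), which equals f(x).
F(3/2) = -24*log(2)/13 + 5*sqrt(3)*atan(sqrt(3)/2)/26 + 9*log(21/4)/52 + 3*log(5/2)/2; F(0) = 9*log(3)/52 + 24*log(2)/13.
Integral = F(3/2) - F(0) = -48*log(2)/13 - 9*log(3)/52 + 5*sqrt(3)*atan(sqrt(3)/2)/26 + 9*log(21/4)/52 + 3*log(5/2)/2.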